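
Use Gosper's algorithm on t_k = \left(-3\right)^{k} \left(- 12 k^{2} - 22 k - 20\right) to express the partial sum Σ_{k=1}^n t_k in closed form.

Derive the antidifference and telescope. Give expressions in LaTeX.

S(n) = - 9 \left(-3\right)^{n} n^{2} - 21 \left(-3\right)^{n} n - 18 \left(-3\right)^{n} + 18

Ratio r(k) = 3*(-6*k**2 - 23*k - 27)/(6*k**2 + 11*k + 10).
Gosper form: A/B · C(k+1)/C(k) with A=-3, B=1, C=k**2 + 11*k/6 + 5/3.
Need (-3)·f(k+1) − (1)·f(k) = k**2 + 11*k/6 + 5/3.
Bound: deg f ≤ 2.
Solve for f: f(k) = -(3*k**2 + k + 2)/12 (degree 2 ≤ 2).
R(k) = B(k−1)·f(k)/C(k) = -(3*k**2 + k + 2)/(2*(6*k**2 + 11*k + 10)); s_k = R·t_k = (-3)**k*(3*k**2 + k + 2).
Verify: (-3)**k*(-12*k**2 - 22*k - 20) matches t_k.
s_(n+1) = (-3)**(n + 1)*(3*n**2 + 7*n + 6) and s_(1) = -18, so S(n) = -9*(-3)**n*n**2 - 21*(-3)**n*n - 18*(-3)**n + 18.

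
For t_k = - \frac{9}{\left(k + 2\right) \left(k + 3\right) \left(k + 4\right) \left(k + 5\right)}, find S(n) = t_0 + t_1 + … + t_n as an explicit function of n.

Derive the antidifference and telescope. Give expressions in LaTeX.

Step 1: r(k) = (k + 2)/(k + 6).
So A=k + 2 and B=k + 6, with C=1.
f must satisfy (k + 2)·f(k+1) − (k + 5)·f(k) = 1.
deg f ≤ 3 (via 1,1,0).
Solving with deg f ≤ 3: f(k) = k*(k**2 + 9*k + 26)/72.
Certificate R = B(k−1)f/C = k*(k + 5)*(k**2 + 9*k + 26)/72 gives s_k = k*(-k**2 - 9*k - 26)/(8*(k + 2)*(k + 3)*(k + 4)).
Check: Δs_k = -9/(k**4 + 14*k**3 + 71*k**2 + 154*k + 120). ✓
Telescope: S(n) = s_(n+1) − s_(0) = (-n**3 - 12*n**2 - 47*n - 36)/(8*(n**3 + 12*n**2 + 47*n + 60)) − (0) = (-n**3 - 12*n**2 - 47*n - 36)/(8*(n**3 + 12*n**2 + 47*n + 60)).

S(n) = \frac{- n^{3} - 12 n^{2} - 47 n - 36}{8 \left(n^{3} + 12 n^{2} + 47 n + 60\right)}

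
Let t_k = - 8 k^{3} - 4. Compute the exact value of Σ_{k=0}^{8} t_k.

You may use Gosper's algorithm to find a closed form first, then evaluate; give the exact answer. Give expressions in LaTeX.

Σ = -10404

t_(k+1)/t_k = (2*(k + 1)**3 + 1)/(2*k**3 + 1).
Take A(k)=1, B(k)=1, C(k)=k**3 + 1/2.
Key eq: (1)·f(k+1) = (1)·f(k) + (k**3 + 1/2).
Bound: deg f ≤ 4.
Solve for f: f(k) = k*(k**3 - 2*k**2 + k + 2)/4 (degree 4 ≤ 4).
Certificate R = B(k−1)f/C = k*(k**3 - 2*k**2 + k + 2)/(2*(2*k**3 + 1)) gives s_k = 2*k*(-k**3 + 2*k**2 - k - 2).
s_(k+1) − s_k = -8*k**3 - 4 = t_k.
Sum = s_(9) − s_(0); s_(9) = -10404, s_(0) = 0 ⇒ -10404.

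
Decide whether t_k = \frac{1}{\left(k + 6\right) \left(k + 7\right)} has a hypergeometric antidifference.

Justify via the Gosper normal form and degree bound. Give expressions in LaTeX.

t_(k+1)/t_k = (k + 6)/(k + 8).
Normal form (A,B,C) = (k + 6, k + 8, 1).
Set up (k + 6)·f(k+1) − (k + 7)·f(k) − (1) = 0.
deg f ≤ 1 (via 1,1,0).
Solving with deg f ≤ 1: f(k) = k/6.
Certificate R = B(k−1)f/C = k*(k + 7)/6 gives s_k = k/(6*(k + 6)).
Verify: 1/(k**2 + 13*k + 42) matches t_k.

Yes. s_k = \frac{k}{6 \left(k + 6\right)}.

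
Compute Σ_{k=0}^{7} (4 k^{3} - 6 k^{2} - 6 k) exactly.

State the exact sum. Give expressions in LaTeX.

Σ = 2128

Ratio r(k) = (2*k**3 + 3*k**2 - 3*k - 4)/(k*(2*k**2 - 3*k - 3)).
A = 1, B = 1, C = k**3 - 3*k**2/2 - 3*k/2.
Need (1)·f(k+1) − (1)·f(k) = k**3 - 3*k**2/2 - 3*k/2.
Bound: deg f ≤ 4.
Solving with deg f ≤ 4: f(k) = k*(k - 1)*(k**2 - 3*k - 2)/4.
Certificate R = B(k−1)f/C = (k - 1)*(k**2 - 3*k - 2)/(2*(2*k**2 - 3*k - 3)) gives s_k = k*(k**3 - 4*k**2 + k + 2).
Check: Δs_k = 2*k*(2*k**2 - 3*k - 3). ✓
Evaluate s at k=8 and k=0: 2128 and 0; difference 2128.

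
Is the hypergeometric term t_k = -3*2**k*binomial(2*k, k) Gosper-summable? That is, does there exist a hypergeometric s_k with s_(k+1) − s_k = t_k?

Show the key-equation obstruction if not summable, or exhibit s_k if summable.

Ratio r(k) = 4*(2*k + 1)/(k + 1).
So A=8*k + 4 and B=k + 1, with C=1.
f must satisfy (8*k + 4)·f(k+1) − (k)·f(k) = 1.
Bound: deg f ≤ -1.
Bound -1 < 0, so the key equation has no polynomial solution.

No — t_k has no hypergeometric antidifference.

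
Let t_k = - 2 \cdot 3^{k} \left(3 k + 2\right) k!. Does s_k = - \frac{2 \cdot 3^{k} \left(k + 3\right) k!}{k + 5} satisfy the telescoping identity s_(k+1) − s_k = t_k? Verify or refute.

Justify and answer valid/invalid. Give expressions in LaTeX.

Invalid: residual \frac{4 \cdot 3^{k} \left(3 k^{2} + 17 k + 9\right) k!}{\left(k + 5\right) \left(k + 6\right)} ≠ 0.

s_(k+1) = -6*3**k*(k + 4)*factorial(k + 1)/(k + 6)
s_(k+1) − s_k = -2*3**k*(3*k**3 + 29*k**2 + 78*k + 42)*factorial(k)/((k + 5)*(k + 6))
(s_(k+1) − s_k) − t_k = 4*3**k*(3*k**2 + 17*k + 9)*factorial(k)/((k + 5)*(k + 6))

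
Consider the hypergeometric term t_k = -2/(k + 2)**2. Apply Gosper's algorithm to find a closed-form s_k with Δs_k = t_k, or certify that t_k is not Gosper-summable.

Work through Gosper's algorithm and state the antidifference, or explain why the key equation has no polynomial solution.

Ratio r(k) = (k + 2)**2/(k + 3)**2.
So A=k**2 + 4*k + 4 and B=k**2 + 6*k + 9, with C=1.
Need (k**2 + 4*k + 4)·f(k+1) − (k**2 + 4*k + 4)·f(k) = 1.
deg f ≤ 0 (via 2,2,0).
Write f(k) = c0. Then LHS − RHS = -1, requiring -1 = 0: contradictory. No certificate.

none (Gosper's algorithm certifies no s_k)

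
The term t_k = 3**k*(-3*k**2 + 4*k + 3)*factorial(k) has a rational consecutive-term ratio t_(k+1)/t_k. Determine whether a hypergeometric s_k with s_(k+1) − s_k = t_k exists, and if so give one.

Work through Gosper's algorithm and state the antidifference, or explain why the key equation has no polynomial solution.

t_(k+1)/t_k = 3*(3*k**3 + 5*k**2 - 2*k - 4)/(3*k**2 - 4*k - 3).
A = 3*k + 3, B = 1, C = k**2 - 4*k/3 - 1.
Need (3*k + 3)·f(k+1) − (1)·f(k) = k**2 - 4*k/3 - 1.
deg f ≤ 1 (via 1,0,2).
Match coefficients ⇒ f(k) = (k - 3)/3.
Certificate R = B(k−1)f/C = (k - 3)/(3*k**2 - 4*k - 3) gives s_k = -3**k*(k - 3)*factorial(k).
Verify: 3**k*(-3*k**2 + 4*k + 3)*factorial(k) matches t_k.

s_k = -3**k*(k - 3)*factorial(k)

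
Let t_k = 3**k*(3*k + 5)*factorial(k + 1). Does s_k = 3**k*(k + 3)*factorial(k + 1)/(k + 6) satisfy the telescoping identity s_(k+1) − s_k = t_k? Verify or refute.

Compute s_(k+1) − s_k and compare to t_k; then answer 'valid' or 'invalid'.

Invalid: residual -3**(k + 1)*(3*k**2 + 23*k + 29)*factorial(k + 1)/((k + 6)*(k + 7)) ≠ 0.

s_(k+1) = 3**(k + 1)*(k + 4)*factorial(k + 2)/(k + 7)
s_(k+1) − s_k = 3**k*(3*k**3 + 35*k**2 + 122*k + 123)*factorial(k + 1)/((k + 6)*(k + 7))
(s_(k+1) − s_k) − t_k = -3**(k + 1)*(3*k**2 + 23*k + 29)*factorial(k + 1)/((k + 6)*(k + 7))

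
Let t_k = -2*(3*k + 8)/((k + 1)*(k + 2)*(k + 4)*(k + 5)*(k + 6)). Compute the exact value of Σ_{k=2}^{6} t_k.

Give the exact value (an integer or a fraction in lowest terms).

Σ = -155/11088

t_(k+1)/t_k = (k + 1)*(k + 4)*(3*k + 11)/((k + 3)*(k + 7)*(3*k + 8)).
Gosper form: A/B · C(k+1)/C(k) with A=k + 1, B=k + 7, C=k**2 + 17*k/3 + 8.
f must satisfy (k + 1)·f(k+1) − (k + 6)·f(k) = k**2 + 17*k/3 + 8.
d = 5 from the (1,1,2) case.
Solving with deg f ≤ 5: f(k) = k*(k + 2)*(k + 3)*(k**2 + 10*k + 29)/60.
So s_k = (B(k−1)f/C)·t_k = (k*(k + 2)*(k + 6)*(k**2 + 10*k + 29)/(20*(3*k + 8)))·t_k = k*(-k**2 - 10*k - 29)/(10*(k**3 + 10*k**2 + 29*k + 20)).
Δs = 2*(-3*k - 8)/(k**5 + 18*k**4 + 121*k**3 + 372*k**2 + 508*k + 240), as required.
Sum = s_(7) − s_(2); s_(7) = -259/2640, s_(2) = -53/630 ⇒ -155/11088.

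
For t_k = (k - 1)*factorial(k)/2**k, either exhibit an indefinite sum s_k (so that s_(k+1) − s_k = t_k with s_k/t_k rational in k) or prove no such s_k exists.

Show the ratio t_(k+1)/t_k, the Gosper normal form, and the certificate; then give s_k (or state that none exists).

r(k) = k*(k + 1)/(2*(k - 1)) after simplifying.
Take A(k)=k/2 + 1/2, B(k)=1, C(k)=k - 1.
Key eq: (k/2 + 1/2)·f(k+1) = (1)·f(k) + (k - 1).
deg f ≤ 0 (via 1,0,1).
Match coefficients ⇒ f(k) = 2.
R(k) = B(k−1)·f(k)/C(k) = 2/(k - 1); s_k = R·t_k = 2**(1 - k)*factorial(k).
Check: Δs_k = (k - 1)*factorial(k)/2**k. ✓

s_k = 2**(1 - k)*factorial(k)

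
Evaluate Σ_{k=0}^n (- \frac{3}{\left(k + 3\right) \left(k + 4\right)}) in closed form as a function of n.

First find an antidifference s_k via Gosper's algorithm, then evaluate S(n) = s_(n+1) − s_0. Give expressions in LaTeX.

Compute t_(k+1)/t_k: get (k + 3)/(k + 5).
Gosper form: A/B · C(k+1)/C(k) with A=k + 3, B=k + 5, C=1.
Set up (k + 3)·f(k+1) − (k + 4)·f(k) − (1) = 0.
deg f ≤ 1 (via 1,1,0).
Coefficient equations give f(k) = k/3.
So s_k = (B(k−1)f/C)·t_k = (k*(k + 4)/3)·t_k = -k/(k + 3).
Δs = -3/(k**2 + 7*k + 12), as required.
Evaluate: s_(n+1) = (-n - 1)/(n + 4); subtract s_(0) = 0 ⇒ S(n) = (-n - 1)/(n + 4).

S(n) = \frac{- n - 1}{n + 4}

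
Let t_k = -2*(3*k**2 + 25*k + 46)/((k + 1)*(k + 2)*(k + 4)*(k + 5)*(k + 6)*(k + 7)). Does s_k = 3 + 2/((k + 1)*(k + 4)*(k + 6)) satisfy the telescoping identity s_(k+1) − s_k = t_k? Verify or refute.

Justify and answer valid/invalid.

Valid: the claim telescopes to t_k.

s_(k+1) = 3 + 2/((k + 2)*(k + 5)*(k + 7))
s_(k+1) − s_k = 2/((k + 2)*(k + 5)*(k + 7)) - 2/((k + 1)*(k + 4)*(k + 6))
(s_(k+1) − s_k) − t_k = 0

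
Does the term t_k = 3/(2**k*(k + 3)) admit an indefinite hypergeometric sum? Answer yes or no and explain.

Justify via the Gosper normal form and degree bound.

No — t_k has no hypergeometric antidifference.

The ratio is (k + 3)/(2*(k + 4)).
So A=k/2 + 3/2 and B=k + 4, with C=1.
Key eq: (k/2 + 3/2)·f(k+1) = (k + 3)·f(k) + (1).
deg f ≤ -1 (via 1,1,0).
Negative degree bound (-1): no f exists, t_k not Gosper-summable.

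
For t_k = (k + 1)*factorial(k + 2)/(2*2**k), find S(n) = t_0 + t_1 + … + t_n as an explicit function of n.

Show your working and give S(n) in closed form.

S(n) = -2 + factorial(n + 3)/(2*2**n)

The ratio is (k + 2)*(k + 3)/(2*(k + 1)).
Gosper form: A/B · C(k+1)/C(k) with A=k/2 + 3/2, B=1, C=k + 1.
f must satisfy (k/2 + 3/2)·f(k+1) − (1)·f(k) = k + 1.
d = 0 from the (1,0,1) case.
Solve for f: f(k) = 2 (degree 0 ≤ 0).
Certificate R = B(k−1)f/C = 2/(k + 1) gives s_k = factorial(k + 2)/2**k.
s_(k+1) − s_k = (k + 1)*factorial(k + 2)/(2*2**k) = t_k.
s_(n+1) = 2**(-n - 1)*factorial(n + 3) and s_(0) = 2, so S(n) = -2 + factorial(n + 3)/(2*2**n).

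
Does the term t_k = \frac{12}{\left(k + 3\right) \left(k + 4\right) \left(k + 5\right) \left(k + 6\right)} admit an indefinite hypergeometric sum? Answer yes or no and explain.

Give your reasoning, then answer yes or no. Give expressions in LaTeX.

Yes. s_k = \frac{k \left(k^{2} + 12 k + 47\right)}{15 \left(k + 3\right) \left(k + 4\right) \left(k + 5\right)}.

Step 1: r(k) = (k + 3)/(k + 7).
A = k + 3, B = k + 7, C = 1.
Key eq: (k + 3)·f(k+1) = (k + 6)·f(k) + (1).
Degrees (1,1,0) ⇒ d ≤ 3.
A polynomial solution: f(k) = k*(k**2 + 12*k + 47)/180.
Certificate R = B(k−1)f/C = k*(k + 6)*(k**2 + 12*k + 47)/180 gives s_k = k*(k**2 + 12*k + 47)/(15*(k + 3)*(k + 4)*(k + 5)).
Δs = 12/(k**4 + 18*k**3 + 119*k**2 + 342*k + 360), as required.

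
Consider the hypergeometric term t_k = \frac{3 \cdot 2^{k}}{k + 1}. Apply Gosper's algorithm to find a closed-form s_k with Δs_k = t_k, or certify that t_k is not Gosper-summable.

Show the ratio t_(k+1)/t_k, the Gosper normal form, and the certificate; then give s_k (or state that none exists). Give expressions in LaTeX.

none — t_k is not Gosper-summable

r(k) = 2*(k + 1)/(k + 2) after simplifying.
So A=2*k + 2 and B=k + 2, with C=1.
f must satisfy (2*k + 2)·f(k+1) − (k + 1)·f(k) = 1.
deg f ≤ -1 (via 1,1,0).
deg f ≤ -1 is impossible — no certificate.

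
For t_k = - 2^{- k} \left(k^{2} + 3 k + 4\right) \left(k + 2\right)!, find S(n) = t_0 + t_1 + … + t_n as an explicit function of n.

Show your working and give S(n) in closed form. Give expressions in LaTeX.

S(n) = 4 - 2^{- n} n \left(n + 3\right)! - 2 \cdot 2^{- n} \left(n + 3\right)!

Ratio r(k) = (k + 3)*(3*k + (k + 1)**2 + 7)/(2*(k**2 + 3*k + 4)).
Normal form (A,B,C) = (k/2 + 3/2, 1, k**2 + 3*k + 4).
Key eq: (k/2 + 3/2)·f(k+1) = (1)·f(k) + (k**2 + 3*k + 4).
From deg A=1, deg B=0, deg C=2: d=1.
A polynomial solution: f(k) = 2*(k + 1).
Then R = B(k−1)f/C = 2*(k + 1)/(k**2 + 3*k + 4), so s_k = R(k)·t_k = -2**(1 - k)*(k + 1)*factorial(k + 2).
Check: Δs_k = -(k**2 + 3*k + 4)*factorial(k + 2)/2**k. ✓
Telescope: S(n) = s_(n+1) − s_(0) = -(n + 2)*factorial(n + 3)/2**n − (-4) = 4 - n*factorial(n + 3)/2**n - 2*factorial(n + 3)/2**n.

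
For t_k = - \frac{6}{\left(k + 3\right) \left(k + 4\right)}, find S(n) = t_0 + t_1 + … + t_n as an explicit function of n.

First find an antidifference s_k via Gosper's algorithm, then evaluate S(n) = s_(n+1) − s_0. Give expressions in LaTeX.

Ratio r(k) = (k + 3)/(k + 5).
So A=k + 3 and B=k + 5, with C=1.
Key eq: (k + 3)·f(k+1) = (k + 4)·f(k) + (1).
d = 1 from the (1,1,0) case.
Solve for f: f(k) = k/3 (degree 1 ≤ 1).
Certificate R = B(k−1)f/C = k*(k + 4)/3 gives s_k = -2*k/(k + 3).
Δs = -6/(k**2 + 7*k + 12), as required.
s_(n+1) = 2*(-n - 1)/(n + 4) and s_(0) = 0, so S(n) = 2*(-n - 1)/(n + 4).

S(n) = \frac{2 \left(- n - 1\right)}{n + 4}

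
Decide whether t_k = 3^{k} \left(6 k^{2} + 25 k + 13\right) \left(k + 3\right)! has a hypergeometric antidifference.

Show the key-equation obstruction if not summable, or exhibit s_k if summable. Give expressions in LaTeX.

Yes. s_k = 3^{k} \left(2 k - 1\right) \left(k + 3\right)!.

t_(k+1)/t_k = 3*(6*k**3 + 61*k**2 + 192*k + 176)/(6*k**2 + 25*k + 13).
Gosper form: A/B · C(k+1)/C(k) with A=3*k + 12, B=1, C=k**2 + 25*k/6 + 13/6.
Need (3*k + 12)·f(k+1) − (1)·f(k) = k**2 + 25*k/6 + 13/6.
From deg A=1, deg B=0, deg C=2: d=1.
Solve for f: f(k) = (2*k - 1)/6 (degree 1 ≤ 1).
So s_k = (B(k−1)f/C)·t_k = ((2*k - 1)/(6*k**2 + 25*k + 13))·t_k = 3**k*(2*k - 1)*factorial(k + 3).
Δs = 3**k*(6*k**2 + 25*k + 13)*factorial(k + 3), as required.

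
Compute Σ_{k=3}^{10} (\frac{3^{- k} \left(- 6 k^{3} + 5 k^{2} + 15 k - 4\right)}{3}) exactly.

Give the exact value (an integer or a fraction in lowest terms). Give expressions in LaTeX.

r(k) = (6*k**3 + 13*k**2 - 7*k - 10)/(3*(6*k**3 - 5*k**2 - 15*k + 4)) after simplifying.
Factor: A=1/3; B=1; C=k**3 - 5*k**2/6 - 5*k/2 + 2/3.
Key eq: (1/3)·f(k+1) = (1)·f(k) + (k**3 - 5*k**2/6 - 5*k/2 + 2/3).
From deg A=0, deg B=0, deg C=3: d=3.
Solving with deg f ≤ 3: f(k) = -(3*k**3 + 2*k**2 - k + 4)/2.
R(k) = B(k−1)·f(k)/C(k) = -3*(3*k**3 + 2*k**2 - k + 4)/(6*k**3 - 5*k**2 - 15*k + 4); s_k = R·t_k = (3*k**3 + 2*k**2 - k + 4)/3**k.
Verify: (-6*k**3 + 5*k**2 + 15*k - 4)/(3*3**k) matches t_k.
Evaluate s at k=11 and k=3: 4228/177147 and 100/27; difference -651872/177147.

Σ = -651872/177147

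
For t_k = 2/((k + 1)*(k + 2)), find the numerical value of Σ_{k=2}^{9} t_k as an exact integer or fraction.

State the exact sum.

t_(k+1)/t_k = (k + 1)/(k + 3).
Take A(k)=k + 1, B(k)=k + 3, C(k)=1.
Set up (k + 1)·f(k+1) − (k + 2)·f(k) − (1) = 0.
deg f ≤ 1 (via 1,1,0).
Match coefficients ⇒ f(k) = k.
Get s_k = R·t_k = 2*k/(k + 1) with R(k) = B(k−1)f(k)/C(k) = k*(k + 2).
Check: Δs_k = 2/(k**2 + 3*k + 2). ✓
Sum = s_(10) − s_(2); s_(10) = 20/11, s_(2) = 4/3 ⇒ 16/33.

Σ = 16/33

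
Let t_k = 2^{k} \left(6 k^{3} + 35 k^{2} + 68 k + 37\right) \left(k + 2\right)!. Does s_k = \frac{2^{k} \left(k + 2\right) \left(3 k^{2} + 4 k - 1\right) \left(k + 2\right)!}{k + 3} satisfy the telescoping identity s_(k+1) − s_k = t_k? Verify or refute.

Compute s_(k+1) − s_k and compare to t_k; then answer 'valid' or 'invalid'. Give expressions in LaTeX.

Invalid: residual - \frac{2^{k} \left(6 k^{4} + 53 k^{3} + 170 k^{2} + 237 k + 112\right) \left(k + 2\right)!}{\left(k + 3\right) \left(k + 4\right)} ≠ 0.

s_(k+1) = 2**(k + 1)*(k + 3)*(3*k**2 + 10*k + 6)*factorial(k + 3)/(k + 4)
s_(k+1) − s_k = 2**k*(6*k**5 + 71*k**4 + 332*k**3 + 763*k**2 + 838*k + 332)*factorial(k + 2)/((k + 3)*(k + 4))
(s_(k+1) − s_k) − t_k = -2**k*(6*k**4 + 53*k**3 + 170*k**2 + 237*k + 112)*factorial(k + 2)/((k + 3)*(k + 4))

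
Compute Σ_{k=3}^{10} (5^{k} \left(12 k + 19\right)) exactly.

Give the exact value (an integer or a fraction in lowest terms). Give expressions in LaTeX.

The ratio is 5*(12*k + 31)/(12*k + 19).
A = 5, B = 1, C = k + 19/12.
Solve (5)·f(k+1) − (1)·f(k) = k + 19/12.
From deg A=0, deg B=0, deg C=1: d=1.
Solve for f: f(k) = (3*k + 1)/12 (degree 1 ≤ 1).
So s_k = (B(k−1)f/C)·t_k = ((3*k + 1)/(12*k + 19))·t_k = 5**k*(3*k + 1).
s_(k+1) − s_k = 5**k*(12*k + 19) = t_k.
Telescoping: Σ = s_(11) − s_(3) = 1660156250 − (1250) = 1660155000.

Σ = 1660155000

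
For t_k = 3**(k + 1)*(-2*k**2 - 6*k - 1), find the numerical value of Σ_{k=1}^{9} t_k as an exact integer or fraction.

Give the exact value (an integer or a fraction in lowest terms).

Compute t_(k+1)/t_k: get 3*(2*k**2 + 10*k + 9)/(2*k**2 + 6*k + 1).
So A=3 and B=1, with C=k**2 + 3*k + 1/2.
Need (3)·f(k+1) − (1)·f(k) = k**2 + 3*k + 1/2.
deg f ≤ 2 (via 0,0,2).
Match coefficients ⇒ f(k) = (k - 1)*(k + 1)/2.
R(k) = B(k−1)·f(k)/C(k) = (k - 1)*(k + 1)/(2*k**2 + 6*k + 1); s_k = R·t_k = 3**(k + 1)*(1 - k**2).
s_(k+1) − s_k = 3**(k + 1)*(k**2 - 3*(k + 1)**2 + 2) = t_k.
Sum = s_(10) − s_(1); s_(10) = -17537553, s_(1) = 0 ⇒ -17537553.

Σ = -17537553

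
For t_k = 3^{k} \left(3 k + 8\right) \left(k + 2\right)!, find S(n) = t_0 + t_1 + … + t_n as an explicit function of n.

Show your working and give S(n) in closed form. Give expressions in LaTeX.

r(k) = 3*(k + 3)*(3*k + 11)/(3*k + 8) after simplifying.
Take A(k)=3*k + 9, B(k)=1, C(k)=k + 8/3.
f must satisfy (3*k + 9)·f(k+1) − (1)·f(k) = k + 8/3.
deg f ≤ 0 (via 1,0,1).
Solve for f: f(k) = 1/3 (degree 0 ≤ 0).
Certificate R = B(k−1)f/C = 1/(3*k + 8) gives s_k = 3**k*factorial(k + 2).
Check: Δs_k = 3**k*(3*k + 8)*factorial(k + 2). ✓
Telescope: S(n) = s_(n+1) − s_(0) = 3**(n + 1)*factorial(n + 3) − (2) = 3*3**n*factorial(n + 3) - 2.

S(n) = 3 \cdot 3^{n} \left(n + 3\right)! - 2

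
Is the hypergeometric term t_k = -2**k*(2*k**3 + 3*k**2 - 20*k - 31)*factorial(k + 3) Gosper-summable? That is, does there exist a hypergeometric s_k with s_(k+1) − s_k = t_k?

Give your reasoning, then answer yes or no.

Yes. s_k = 2**k*(-k**2 + 4*k + 1)*factorial(k + 3).

r(k) = 2*(2*k**4 + 17*k**3 + 28*k**2 - 78*k - 184)/(2*k**3 + 3*k**2 - 20*k - 31) after simplifying.
A = 2*k + 8, B = 1, C = k**3 + 3*k**2/2 - 10*k - 31/2.
Need (2*k + 8)·f(k+1) − (1)·f(k) = k**3 + 3*k**2/2 - 10*k - 31/2.
deg f ≤ 2 (via 1,0,3).
Match coefficients ⇒ f(k) = (k**2 - 4*k - 1)/2.
R(k) = B(k−1)·f(k)/C(k) = (k**2 - 4*k - 1)/(2*k**3 + 3*k**2 - 20*k - 31); s_k = R·t_k = 2**k*(-k**2 + 4*k + 1)*factorial(k + 3).
Verify: -2**k*(2*k**3 + 3*k**2 - 20*k - 31)*factorial(k + 3) matches t_k.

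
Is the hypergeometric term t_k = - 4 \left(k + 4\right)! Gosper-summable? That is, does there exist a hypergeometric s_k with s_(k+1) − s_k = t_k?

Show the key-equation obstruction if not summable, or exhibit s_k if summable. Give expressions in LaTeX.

Ratio r(k) = k + 5.
Gosper form: A/B · C(k+1)/C(k) with A=k + 5, B=1, C=1.
Need (k + 5)·f(k+1) − (1)·f(k) = 1.
deg f ≤ -1 (via 1,0,0).
Negative degree bound (-1): no f exists, t_k not Gosper-summable.

No; the degree bound rules out any f.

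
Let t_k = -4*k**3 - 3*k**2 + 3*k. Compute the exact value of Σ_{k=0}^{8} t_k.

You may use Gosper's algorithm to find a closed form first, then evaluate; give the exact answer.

The ratio is (4*k**3 + 15*k**2 + 15*k + 4)/(k*(4*k**2 + 3*k - 3)).
Factor: A=1; B=1; C=k**3 + 3*k**2/4 - 3*k/4.
Solve (1)·f(k+1) − (1)·f(k) = k**3 + 3*k**2/4 - 3*k/4.
Degrees (0,0,3) ⇒ d ≤ 4.
Solving with deg f ≤ 4: f(k) = k*(k - 1)*(k**2 - 2)/4.
So s_k = (B(k−1)f/C)·t_k = ((k - 1)*(k**2 - 2)/(4*k**2 + 3*k - 3))·t_k = k*(-k**3 + k**2 + 2*k - 2).
Δs = k*(-4*k**2 - 3*k + 3), as required.
Telescoping: Σ = s_(9) − s_(0) = -5688 − (0) = -5688.

Σ = -5688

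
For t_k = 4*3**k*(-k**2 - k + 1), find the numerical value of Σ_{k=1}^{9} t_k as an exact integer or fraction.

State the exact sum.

Compute t_(k+1)/t_k: get 3*(k + (k + 1)**2)/(k**2 + k - 1).
Normal form (A,B,C) = (3, 1, k**2 + k - 1).
Need (3)·f(k+1) − (1)·f(k) = k**2 + k - 1.
Degrees (0,0,2) ⇒ d ≤ 2.
Coefficient equations give f(k) = (2*k**2 - 4*k + 1)/4.
R(k) = B(k−1)·f(k)/C(k) = (2*k**2 - 4*k + 1)/(4*(k**2 + k - 1)); s_k = R·t_k = 3**k*(-2*k**2 + 4*k - 1).
s_(k+1) − s_k = 4*3**k*(-k**2 - k + 1) = t_k.
Sum = s_(10) − s_(1); s_(10) = -9506889, s_(1) = 3 ⇒ -9506892.

Σ = -9506892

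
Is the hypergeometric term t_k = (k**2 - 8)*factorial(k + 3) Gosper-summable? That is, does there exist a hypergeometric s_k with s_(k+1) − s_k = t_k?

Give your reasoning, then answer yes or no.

Yes. s_k = (k - 4)*factorial(k + 3).

r(k) = (k + 4)*((k + 1)**2 - 8)/(k**2 - 8) after simplifying.
A = k + 4, B = 1, C = k**2 - 8.
Set up (k + 4)·f(k+1) − (1)·f(k) − (k**2 - 8) = 0.
Degrees (1,0,2) ⇒ d ≤ 1.
Match coefficients ⇒ f(k) = k - 4.
Then R = B(k−1)f/C = (k - 4)/(k**2 - 8), so s_k = R(k)·t_k = (k - 4)*factorial(k + 3).
s_(k+1) − s_k = (k**2 - 8)*factorial(k + 3) = t_k.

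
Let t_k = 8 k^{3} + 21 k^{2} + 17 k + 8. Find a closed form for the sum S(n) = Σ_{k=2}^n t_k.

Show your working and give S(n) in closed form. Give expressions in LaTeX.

S(n) = 2 n^{4} + 11 n^{3} + 21 n^{2} + 20 n - 54

Step 1: r(k) = (8*k**3 + 45*k**2 + 83*k + 54)/(8*k**3 + 21*k**2 + 17*k + 8).
So A=1 and B=1, with C=k**3 + 21*k**2/8 + 17*k/8 + 1.
Key eq: (1)·f(k+1) = (1)·f(k) + (k**3 + 21*k**2/8 + 17*k/8 + 1).
From deg A=0, deg B=0, deg C=3: d=4.
Coefficient equations give f(k) = k*(2*k**3 + 3*k**2 + 3)/8.
So s_k = (B(k−1)f/C)·t_k = (k*(2*k**3 + 3*k**2 + 3)/(8*k**3 + 21*k**2 + 17*k + 8))·t_k = k*(2*k**3 + 3*k**2 + 3).
Verify: 8*k**3 + 21*k**2 + 17*k + 8 matches t_k.
s_(n+1) = 2*n**4 + 11*n**3 + 21*n**2 + 20*n + 8 and s_(2) = 62, so S(n) = 2*n**4 + 11*n**3 + 21*n**2 + 20*n - 54.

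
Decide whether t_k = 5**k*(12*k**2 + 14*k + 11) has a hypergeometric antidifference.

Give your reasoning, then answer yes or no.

Compute t_(k+1)/t_k: get 5*(12*k**2 + 38*k + 37)/(12*k**2 + 14*k + 11).
Normal form (A,B,C) = (5, 1, k**2 + 7*k/6 + 11/12).
Key eq: (5)·f(k+1) = (1)·f(k) + (k**2 + 7*k/6 + 11/12).
Bound: deg f ≤ 2.
Solving with deg f ≤ 2: f(k) = (3*k**2 - 4*k + 4)/12.
Get s_k = R·t_k = 5**k*(3*k**2 - 4*k + 4) with R(k) = B(k−1)f(k)/C(k) = (3*k**2 - 4*k + 4)/(12*k**2 + 14*k + 11).
Check: Δs_k = 5**k*(12*k**2 + 14*k + 11). ✓

Yes. s_k = 5**k*(3*k**2 - 4*k + 4).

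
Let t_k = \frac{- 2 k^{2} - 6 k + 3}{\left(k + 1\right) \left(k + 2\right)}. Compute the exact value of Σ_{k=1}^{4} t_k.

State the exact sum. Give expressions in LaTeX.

Σ = -17/3

Step 1: r(k) = (k + 1)*(6*k + 2*(k + 1)**2 + 3)/((k + 3)*(2*k**2 + 6*k - 3)).
Take A(k)=k + 1, B(k)=k + 3, C(k)=k**2 + 3*k - 3/2.
Need (k + 1)·f(k+1) − (k + 2)·f(k) = k**2 + 3*k - 3/2.
Degrees (1,1,2) ⇒ d ≤ 2.
Solve for f: f(k) = k*(2*k - 5)/2 (degree 2 ≤ 2).
Then R = B(k−1)f/C = k*(k + 2)*(2*k - 5)/(2*k**2 + 6*k - 3), so s_k = R(k)·t_k = k*(5 - 2*k)/(k + 1).
s_(k+1) − s_k = (-2*k**2 - 6*k + 3)/(k**2 + 3*k + 2) = t_k.
Telescoping: Σ = s_(5) − s_(1) = -25/6 − (3/2) = -17/3.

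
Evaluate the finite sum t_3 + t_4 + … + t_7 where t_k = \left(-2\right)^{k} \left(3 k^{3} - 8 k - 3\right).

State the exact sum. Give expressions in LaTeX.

Σ = -94496

t_(k+1)/t_k = 2*(-8*k + 3*(k + 1)**3 - 11)/(-3*k**3 + 8*k + 3).
Normal form (A,B,C) = (-2, 1, k**3 - 8*k/3 - 1).
Solve (-2)·f(k+1) − (1)·f(k) = k**3 - 8*k/3 - 1.
deg f ≤ 3 (via 0,0,3).
Solving with deg f ≤ 3: f(k) = -(k + 1)*(k**2 - 3*k + 1)/3.
So s_k = (B(k−1)f/C)·t_k = (-(k + 1)*(k**2 - 3*k + 1)/(3*k**3 - 8*k - 3))·t_k = (-2)**k*(-k**3 + 2*k**2 + 2*k - 1).
Δs = (-2)**k*(3*k**3 - 8*k - 3), as required.
Σ_(k=3)^(7) t_k = s_(8) − s_(3) = -94464 − (32) = -94496.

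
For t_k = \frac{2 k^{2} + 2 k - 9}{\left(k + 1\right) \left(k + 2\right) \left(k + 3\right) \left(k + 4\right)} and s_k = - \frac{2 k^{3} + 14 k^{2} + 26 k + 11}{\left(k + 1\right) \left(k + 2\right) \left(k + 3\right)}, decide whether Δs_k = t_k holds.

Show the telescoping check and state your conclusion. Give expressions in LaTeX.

Valid — Δs_k = t_k.

s_(k+1) = (-26*k - 2*(k + 1)**3 - 14*(k + 1)**2 - 37)/((k + 2)*(k + 3)*(k + 4))
s_(k+1) − s_k = (2*k**2 + 2*k - 9)/(k**4 + 10*k**3 + 35*k**2 + 50*k + 24)
(s_(k+1) − s_k) − t_k = 0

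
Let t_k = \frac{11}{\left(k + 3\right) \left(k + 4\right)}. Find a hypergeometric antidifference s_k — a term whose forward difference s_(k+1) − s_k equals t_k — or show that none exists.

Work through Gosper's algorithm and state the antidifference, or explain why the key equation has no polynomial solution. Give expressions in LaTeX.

s_k = \frac{11 k}{3 \left(k + 3\right)}

Step 1: r(k) = (k + 3)/(k + 5).
Take A(k)=k + 3, B(k)=k + 5, C(k)=1.
Need (k + 3)·f(k+1) − (k + 4)·f(k) = 1.
From deg A=1, deg B=1, deg C=0: d=1.
A polynomial solution: f(k) = k/3.
Then R = B(k−1)f/C = k*(k + 4)/3, so s_k = R(k)·t_k = 11*k/(3*(k + 3)).
Check: Δs_k = 11/(k**2 + 7*k + 12). ✓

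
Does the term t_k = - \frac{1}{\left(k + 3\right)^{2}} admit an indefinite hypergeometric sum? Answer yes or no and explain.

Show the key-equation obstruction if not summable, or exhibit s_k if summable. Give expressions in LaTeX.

No — key equation has no polynomial f.

Step 1: r(k) = (k + 3)**2/(k + 4)**2.
A = k**2 + 6*k + 9, B = k**2 + 8*k + 16, C = 1.
Key eq: (k**2 + 6*k + 9)·f(k+1) = (k**2 + 6*k + 9)·f(k) + (1).
deg f ≤ 0 (via 2,2,0).
Generic f = c0 gives residual -1; -1 = 0 cannot hold, so t_k is not Gosper-summable.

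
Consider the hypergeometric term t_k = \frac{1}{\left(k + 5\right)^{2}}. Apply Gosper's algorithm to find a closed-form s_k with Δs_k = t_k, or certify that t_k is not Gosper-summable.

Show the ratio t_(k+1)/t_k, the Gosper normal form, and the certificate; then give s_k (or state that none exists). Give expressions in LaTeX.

The ratio is (k + 5)**2/(k + 6)**2.
So A=k**2 + 10*k + 25 and B=k**2 + 12*k + 36, with C=1.
Key eq: (k**2 + 10*k + 25)·f(k+1) = (k**2 + 10*k + 25)·f(k) + (1).
Degrees (2,2,0) ⇒ d ≤ 0.
Write f(k) = c0. Then LHS − RHS = -1, requiring -1 = 0: contradictory. No certificate.

not Gosper-summable; s_k does not exist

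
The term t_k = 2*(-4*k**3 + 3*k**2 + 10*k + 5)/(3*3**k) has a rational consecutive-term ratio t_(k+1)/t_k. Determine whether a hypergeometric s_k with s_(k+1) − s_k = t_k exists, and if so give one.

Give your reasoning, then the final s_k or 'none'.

r(k) = (4*k**3 + 9*k**2 - 4*k - 14)/(3*(4*k**3 - 3*k**2 - 10*k - 5)) after simplifying.
So A=1/3 and B=1, with C=k**3 - 3*k**2/4 - 5*k/2 - 5/4.
f must satisfy (1/3)·f(k+1) − (1)·f(k) = k**3 - 3*k**2/4 - 5*k/2 - 5/4.
d = 3 from the (0,0,3) case.
Solving with deg f ≤ 3: f(k) = -3*(4*k**3 + 3*k**2 - k - 2)/8.
Get s_k = R·t_k = (4*k**3 + 3*k**2 - k - 2)/3**k with R(k) = B(k−1)f(k)/C(k) = -3*(4*k**3 + 3*k**2 - k - 2)/(2*(4*k**3 - 3*k**2 - 10*k - 5)).
Δs = 2*(-4*k**3 + 3*k**2 + 10*k + 5)/(3*3**k), as required.

s_k = (4*k**3 + 3*k**2 - k - 2)/3**k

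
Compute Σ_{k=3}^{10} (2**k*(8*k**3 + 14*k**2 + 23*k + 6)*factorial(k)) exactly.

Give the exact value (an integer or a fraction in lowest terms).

Σ = 37196070910512

Ratio r(k) = 2*(8*k**4 + 46*k**3 + 113*k**2 + 126*k + 51)/(8*k**3 + 14*k**2 + 23*k + 6).
Take A(k)=2*k + 2, B(k)=1, C(k)=k**3 + 7*k**2/4 + 23*k/8 + 3/4.
Need (2*k + 2)·f(k+1) − (1)·f(k) = k**3 + 7*k**2/4 + 23*k/8 + 3/4.
Degrees (1,0,3) ⇒ d ≤ 2.
A polynomial solution: f(k) = (4*k**2 - 3*k + 4)/8.
Get s_k = R·t_k = 2**k*(4*k**2 - 3*k + 4)*factorial(k) with R(k) = B(k−1)f(k)/C(k) = (4*k**2 - 3*k + 4)/(8*k**3 + 14*k**2 + 23*k + 6).
Δs = 2**k*(8*k**3 + 14*k**2 + 23*k + 6)*factorial(k), as required.
Evaluate s at k=11 and k=3: 37196070912000 and 1488; difference 37196070910512.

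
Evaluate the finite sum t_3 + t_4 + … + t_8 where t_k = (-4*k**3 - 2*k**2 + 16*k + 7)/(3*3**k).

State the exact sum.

r(k) = (4*k**3 + 14*k**2 - 17)/(3*(4*k**3 + 2*k**2 - 16*k - 7)) after simplifying.
A = 1/3, B = 1, C = k**3 + k**2/2 - 4*k - 7/4.
Solve (1/3)·f(k+1) − (1)·f(k) = k**3 + k**2/2 - 4*k - 7/4.
Bound: deg f ≤ 3.
Solve for f: f(k) = -3*(2*k**3 + 4*k**2 - k - 1)/4 (degree 3 ≤ 3).
Certificate R = B(k−1)f/C = -3*(2*k**3 + 4*k**2 - k - 1)/(4*k**3 + 2*k**2 - 16*k - 7) gives s_k = (2*k**3 + 4*k**2 - k - 1)/3**k.
Verify: (-4*k**3 - 2*k**2 + 16*k + 7)/(3*3**k) matches t_k.
Telescoping: Σ = s_(9) − s_(3) = 1772/19683 − (86/27) = -60922/19683.

Σ = -60922/19683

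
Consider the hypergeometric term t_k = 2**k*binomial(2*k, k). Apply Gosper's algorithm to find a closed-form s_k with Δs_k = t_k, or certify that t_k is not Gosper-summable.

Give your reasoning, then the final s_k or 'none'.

none — t_k is not Gosper-summable

The ratio is 4*(2*k + 1)/(k + 1).
Normal form (A,B,C) = (8*k + 4, k + 1, 1).
Key eq: (8*k + 4)·f(k+1) = (k)·f(k) + (1).
Degrees (1,1,0) ⇒ d ≤ -1.
d = -1 < 0 ⇒ no nonzero polynomial f; not summable.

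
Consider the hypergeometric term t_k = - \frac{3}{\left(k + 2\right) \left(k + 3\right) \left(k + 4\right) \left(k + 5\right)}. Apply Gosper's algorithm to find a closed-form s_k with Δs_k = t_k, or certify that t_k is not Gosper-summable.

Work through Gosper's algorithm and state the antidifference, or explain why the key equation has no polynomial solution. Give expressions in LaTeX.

Compute t_(k+1)/t_k: get (k + 2)/(k + 6).
Take A(k)=k + 2, B(k)=k + 6, C(k)=1.
Set up (k + 2)·f(k+1) − (k + 5)·f(k) − (1) = 0.
deg f ≤ 3 (via 1,1,0).
Match coefficients ⇒ f(k) = k*(k**2 + 9*k + 26)/72.
So s_k = (B(k−1)f/C)·t_k = (k*(k + 5)*(k**2 + 9*k + 26)/72)·t_k = k*(-k**2 - 9*k - 26)/(24*(k + 2)*(k + 3)*(k + 4)).
s_(k+1) − s_k = -3/(k**4 + 14*k**3 + 71*k**2 + 154*k + 120) = t_k.

s_k = \frac{k \left(- k^{2} - 9 k - 26\right)}{24 \left(k + 2\right) \left(k + 3\right) \left(k + 4\right)}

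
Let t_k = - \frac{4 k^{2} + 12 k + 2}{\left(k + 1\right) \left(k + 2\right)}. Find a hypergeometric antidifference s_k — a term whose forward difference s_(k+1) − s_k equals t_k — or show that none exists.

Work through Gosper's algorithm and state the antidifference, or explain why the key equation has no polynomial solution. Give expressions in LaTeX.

The ratio is (k + 1)*(6*k + 2*(k + 1)**2 + 7)/((k + 3)*(2*k**2 + 6*k + 1)).
Take A(k)=k + 1, B(k)=k + 3, C(k)=k**2 + 3*k + 1/2.
Need (k + 1)·f(k+1) − (k + 2)·f(k) = k**2 + 3*k + 1/2.
d = 2 from the (1,1,2) case.
Coefficient equations give f(k) = k*(2*k - 1)/2.
So s_k = (B(k−1)f/C)·t_k = (k*(k + 2)*(2*k - 1)/(2*k**2 + 6*k + 1))·t_k = 2*k*(1 - 2*k)/(k + 1).
Verify: 2*(-2*k**2 - 6*k - 1)/(k**2 + 3*k + 2) matches t_k.

s_k = \frac{2 k \left(1 - 2 k\right)}{k + 1}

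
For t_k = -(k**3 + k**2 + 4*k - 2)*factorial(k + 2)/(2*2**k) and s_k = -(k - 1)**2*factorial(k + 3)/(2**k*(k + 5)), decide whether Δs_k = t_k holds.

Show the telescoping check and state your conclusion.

Invalid: residual (k**4 + 6*k**3 + 7*k**2 + 22*k - 12)*factorial(k + 2)/(2**k*(k + 5)*(k + 6)) ≠ 0.

s_(k+1) = -k**2*factorial(k + 4)/(2*2**k*(k + 6))
s_(k+1) − s_k = -(k**4 + 7*k**3 + 12*k**2 + 22*k - 12)*factorial(k + 3)/(2*2**k*(k + 5)*(k + 6))
(s_(k+1) − s_k) − t_k = (k**4 + 6*k**3 + 7*k**2 + 22*k - 12)*factorial(k + 2)/(2**k*(k + 5)*(k + 6))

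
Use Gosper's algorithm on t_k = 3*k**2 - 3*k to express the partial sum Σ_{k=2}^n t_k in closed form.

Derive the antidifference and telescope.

S(n) = n**3 - n

r(k) = (k + 1)/(k - 1) after simplifying.
So A=1 and B=1, with C=k**2 - k.
Set up (1)·f(k+1) − (1)·f(k) − (k**2 - k) = 0.
Bound: deg f ≤ 3.
Match coefficients ⇒ f(k) = k*(k - 2)*(k - 1)/3.
R(k) = B(k−1)·f(k)/C(k) = (k - 2)/3; s_k = R·t_k = k*(k**2 - 3*k + 2).
Check: Δs_k = 3*k*(k - 1). ✓
Σ_(k=2)^n t_k = s_(n+1) − s_(2) = (n**3 - n) − (0), i.e. n**3 - n.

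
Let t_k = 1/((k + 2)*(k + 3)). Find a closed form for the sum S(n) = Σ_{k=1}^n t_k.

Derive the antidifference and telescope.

The ratio is (k + 2)/(k + 4).
A = k + 2, B = k + 4, C = 1.
Solve (k + 2)·f(k+1) − (k + 3)·f(k) = 1.
Degrees (1,1,0) ⇒ d ≤ 1.
Solving with deg f ≤ 1: f(k) = k/2.
R(k) = B(k−1)·f(k)/C(k) = k*(k + 3)/2; s_k = R·t_k = k/(2*(k + 2)).
Verify: 1/(k**2 + 5*k + 6) matches t_k.
s_(n+1) = (n + 1)/(2*(n + 3)) and s_(1) = 1/6, so S(n) = n/(3*(n + 3)).

S(n) = n/(3*(n + 3))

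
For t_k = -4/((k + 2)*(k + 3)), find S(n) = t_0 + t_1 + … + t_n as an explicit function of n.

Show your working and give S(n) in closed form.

r(k) = (k + 2)/(k + 4) after simplifying.
A = k + 2, B = k + 4, C = 1.
Solve (k + 2)·f(k+1) − (k + 3)·f(k) = 1.
d = 1 from the (1,1,0) case.
Match coefficients ⇒ f(k) = k/2.
R(k) = B(k−1)·f(k)/C(k) = k*(k + 3)/2; s_k = R·t_k = -2*k/(k + 2).
Check: Δs_k = -4/(k**2 + 5*k + 6). ✓
Telescope: S(n) = s_(n+1) − s_(0) = 2*(-n - 1)/(n + 3) − (0) = 2*(-n - 1)/(n + 3).

S(n) = 2*(-n - 1)/(n + 3)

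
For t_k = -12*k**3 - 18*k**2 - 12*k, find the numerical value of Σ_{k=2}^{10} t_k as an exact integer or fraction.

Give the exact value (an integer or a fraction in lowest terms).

Σ = -43848

t_(k+1)/t_k = (2*k**3 + 9*k**2 + 14*k + 7)/(k*(2*k**2 + 3*k + 2)).
Factor: A=1; B=1; C=k**3 + 3*k**2/2 + k.
Key eq: (1)·f(k+1) = (1)·f(k) + (k**3 + 3*k**2/2 + k).
Bound: deg f ≤ 4.
Solve for f: f(k) = k*(k - 1)*(k**2 + k + 1)/4 (degree 4 ≤ 4).
R(k) = B(k−1)·f(k)/C(k) = (k - 1)*(k**2 + k + 1)/(2*(2*k**2 + 3*k + 2)); s_k = R·t_k = 3*k*(1 - k**3).
Verify: 6*k*(-2*k**2 - 3*k - 2) matches t_k.
Sum = s_(11) − s_(2); s_(11) = -43890, s_(2) = -42 ⇒ -43848.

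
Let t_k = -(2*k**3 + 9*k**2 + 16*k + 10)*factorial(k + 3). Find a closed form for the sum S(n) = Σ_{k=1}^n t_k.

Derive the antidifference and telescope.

t_(k+1)/t_k = (2*k**4 + 23*k**3 + 100*k**2 + 197*k + 148)/(2*k**3 + 9*k**2 + 16*k + 10).
A = k + 4, B = 1, C = k**3 + 9*k**2/2 + 8*k + 5.
Set up (k + 4)·f(k+1) − (1)·f(k) − (k**3 + 9*k**2/2 + 8*k + 5) = 0.
Degrees (1,0,3) ⇒ d ≤ 2.
Solving with deg f ≤ 2: f(k) = (2*k**2 - k + 2)/2.
So s_k = (B(k−1)f/C)·t_k = ((2*k**2 - k + 2)/(2*k**3 + 9*k**2 + 16*k + 10))·t_k = -(2*k**2 - k + 2)*factorial(k + 3).
Δs = -(2*k**3 + 9*k**2 + 16*k + 10)*factorial(k + 3), as required.
Σ_(k=1)^n t_k = s_(n+1) − s_(1) = (-(2*n**2 + 3*n + 3)*factorial(n + 4)) − (-72), i.e. -2*n**2*factorial(n + 4) - 3*n*factorial(n + 4) - 3*factorial(n + 4) + 72.

S(n) = -2*n**2*factorial(n + 4) - 3*n*factorial(n + 4) - 3*factorial(n + 4) + 72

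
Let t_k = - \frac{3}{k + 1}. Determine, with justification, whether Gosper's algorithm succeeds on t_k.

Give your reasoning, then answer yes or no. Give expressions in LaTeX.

The ratio is (k + 1)/(k + 2).
Gosper form: A/B · C(k+1)/C(k) with A=k + 1, B=k + 2, C=1.
Key eq: (k + 1)·f(k+1) = (k + 1)·f(k) + (1).
d = 0 from the (1,1,0) case.
Write f(k) = c0. Then LHS − RHS = -1, requiring -1 = 0: contradictory. No certificate.

No — the linear system for f has no solution.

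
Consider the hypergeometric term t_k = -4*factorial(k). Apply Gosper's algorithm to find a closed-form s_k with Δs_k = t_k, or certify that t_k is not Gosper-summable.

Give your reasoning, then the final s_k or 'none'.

no hypergeometric antidifference exists

Ratio r(k) = k + 1.
A = k + 1, B = 1, C = 1.
Key eq: (k + 1)·f(k+1) = (1)·f(k) + (1).
d = -1 from the (1,0,0) case.
deg f ≤ -1 is impossible — no certificate.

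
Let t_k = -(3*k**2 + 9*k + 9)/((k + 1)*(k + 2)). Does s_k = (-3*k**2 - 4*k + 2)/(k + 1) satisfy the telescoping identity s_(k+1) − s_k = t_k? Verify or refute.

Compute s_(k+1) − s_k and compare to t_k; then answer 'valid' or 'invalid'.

s_(k+1) = (-3*k**2 - 10*k - 5)/(k + 2)
s_(k+1) − s_k = 3*(-k**2 - 3*k - 3)/(k**2 + 3*k + 2)
(s_(k+1) − s_k) − t_k = 0

valid; difference matches t_k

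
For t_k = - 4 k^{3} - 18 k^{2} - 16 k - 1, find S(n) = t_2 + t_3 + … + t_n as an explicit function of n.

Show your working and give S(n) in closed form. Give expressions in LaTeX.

S(n) = - n^{4} - 8 n^{3} - 18 n^{2} - 12 n + 39

r(k) = (4*k**3 + 30*k**2 + 64*k + 39)/(4*k**3 + 18*k**2 + 16*k + 1) after simplifying.
Normal form (A,B,C) = (1, 1, k**3 + 9*k**2/2 + 4*k + 1/4).
Solve (1)·f(k+1) − (1)·f(k) = k**3 + 9*k**2/2 + 4*k + 1/4.
From deg A=0, deg B=0, deg C=3: d=4.
Solving with deg f ≤ 4: f(k) = k*(k**3 + 4*k**2 - 4)/4.
R(k) = B(k−1)·f(k)/C(k) = k*(k**3 + 4*k**2 - 4)/(4*k**3 + 18*k**2 + 16*k + 1); s_k = R·t_k = k*(-k**3 - 4*k**2 + 4).
s_(k+1) − s_k = -4*k**3 - 18*k**2 - 16*k - 1 = t_k.
Telescope: S(n) = s_(n+1) − s_(2) = -n**4 - 8*n**3 - 18*n**2 - 12*n - 1 − (-40) = -n**4 - 8*n**3 - 18*n**2 - 12*n + 39.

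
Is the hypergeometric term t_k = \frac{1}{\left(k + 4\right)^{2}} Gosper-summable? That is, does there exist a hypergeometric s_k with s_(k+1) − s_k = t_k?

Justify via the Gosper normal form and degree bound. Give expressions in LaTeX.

The ratio is (k + 4)**2/(k + 5)**2.
Factor: A=k**2 + 8*k + 16; B=k**2 + 10*k + 25; C=1.
Need (k**2 + 8*k + 16)·f(k+1) − (k**2 + 8*k + 16)·f(k) = 1.
Degrees (2,2,0) ⇒ d ≤ 0.
Put f(k) = c0: A·f(k+1) − B(k−1)·f(k) − C = -1; need -1 = 0 — inconsistent ⇒ no f, not summable.

No; the coefficient equations for f are inconsistent.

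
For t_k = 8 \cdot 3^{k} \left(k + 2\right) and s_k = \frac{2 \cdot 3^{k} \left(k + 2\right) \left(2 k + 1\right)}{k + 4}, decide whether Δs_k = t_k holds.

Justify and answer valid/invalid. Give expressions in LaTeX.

Invalid: residual \frac{3^{k} \left(- 16 k^{2} - 88 k - 124\right)}{k^{2} + 9 k + 20} ≠ 0.

s_(k+1) = 6*3**k*(k + 3)*(2*k + 3)/(k + 5)
s_(k+1) − s_k = 3**k*(8*k**3 + 72*k**2 + 216*k + 196)/(k**2 + 9*k + 20)
(s_(k+1) − s_k) − t_k = 3**k*(-16*k**2 - 88*k - 124)/(k**2 + 9*k + 20)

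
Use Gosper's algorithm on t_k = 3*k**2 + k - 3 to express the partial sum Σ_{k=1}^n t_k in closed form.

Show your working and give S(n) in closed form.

S(n) = n*(n**2 + 2*n - 2)

t_(k+1)/t_k = (k + 3*(k + 1)**2 - 2)/(3*k**2 + k - 3).
Factor: A=1; B=1; C=k**2 + k/3 - 1.
f must satisfy (1)·f(k+1) − (1)·f(k) = k**2 + k/3 - 1.
From deg A=0, deg B=0, deg C=2: d=3.
A polynomial solution: f(k) = k*(k**2 - k - 3)/3.
Then R = B(k−1)f/C = k*(k**2 - k - 3)/(3*k**2 + k - 3), so s_k = R(k)·t_k = k*(k**2 - k - 3).
s_(k+1) − s_k = 3*k**2 + k - 3 = t_k.
Σ_(k=1)^n t_k = s_(n+1) − s_(1) = (n**3 + 2*n**2 - 2*n - 3) − (-3), i.e. n*(n**2 + 2*n - 2).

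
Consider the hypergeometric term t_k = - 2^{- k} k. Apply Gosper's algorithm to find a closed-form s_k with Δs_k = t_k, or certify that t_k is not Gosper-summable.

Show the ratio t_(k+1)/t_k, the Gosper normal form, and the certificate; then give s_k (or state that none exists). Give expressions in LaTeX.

Ratio r(k) = (k + 1)/(2*k).
Gosper form: A/B · C(k+1)/C(k) with A=1/2, B=1, C=k.
Key eq: (1/2)·f(k+1) = (1)·f(k) + (k).
d = 1 from the (0,0,1) case.
Solving with deg f ≤ 1: f(k) = -2*(k + 1).
Certificate R = B(k−1)f/C = -2*(k + 1)/k gives s_k = 2**(1 - k)*(k + 1).
s_(k+1) − s_k = -k/2**k = t_k.

s_k = 2^{1 - k} \left(k + 1\right)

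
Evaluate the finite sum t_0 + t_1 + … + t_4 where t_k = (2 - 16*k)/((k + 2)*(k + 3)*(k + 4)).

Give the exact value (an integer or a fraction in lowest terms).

Σ = -45/56

t_(k+1)/t_k = (k + 2)*(8*k + 7)/((k + 5)*(8*k - 1)).
Factor: A=k + 2; B=k + 5; C=k - 1/8.
Set up (k + 2)·f(k+1) − (k + 4)·f(k) − (k - 1/8) = 0.
Bound: deg f ≤ 2.
Match coefficients ⇒ f(k) = k*(5*k - 7)/32.
So s_k = (B(k−1)f/C)·t_k = (k*(k + 4)*(5*k - 7)/(4*(8*k - 1)))·t_k = -k*(5*k - 7)/(2*(k + 2)*(k + 3)).
Check: Δs_k = 2*(1 - 8*k)/(k**3 + 9*k**2 + 26*k + 24). ✓
Telescoping: Σ = s_(5) − s_(0) = -45/56 − (0) = -45/56.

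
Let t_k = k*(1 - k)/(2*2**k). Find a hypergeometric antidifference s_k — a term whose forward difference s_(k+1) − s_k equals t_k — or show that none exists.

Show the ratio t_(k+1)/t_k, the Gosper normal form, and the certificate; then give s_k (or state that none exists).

The ratio is (k + 1)/(2*(k - 1)).
Take A(k)=1/2, B(k)=1, C(k)=k**2 - k.
f must satisfy (1/2)·f(k+1) − (1)·f(k) = k**2 - k.
Bound: deg f ≤ 2.
A polynomial solution: f(k) = -2*(k**2 + k + 2).
Get s_k = R·t_k = (k**2 + k + 2)/2**k with R(k) = B(k−1)f(k)/C(k) = -2*(k**2 + k + 2)/(k*(k - 1)).
Check: Δs_k = k*(1 - k)/(2*2**k). ✓

s_k = (k**2 + k + 2)/2**k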